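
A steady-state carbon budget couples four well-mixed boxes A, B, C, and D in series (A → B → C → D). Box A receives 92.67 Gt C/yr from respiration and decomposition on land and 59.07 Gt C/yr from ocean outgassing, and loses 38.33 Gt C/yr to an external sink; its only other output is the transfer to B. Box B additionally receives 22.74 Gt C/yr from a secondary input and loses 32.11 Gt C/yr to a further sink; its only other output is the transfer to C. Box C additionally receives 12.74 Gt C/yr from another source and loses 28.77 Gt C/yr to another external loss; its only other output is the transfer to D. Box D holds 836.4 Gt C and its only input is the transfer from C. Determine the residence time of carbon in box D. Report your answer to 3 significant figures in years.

Box A: F(A→B) = (92.67 + 59.07) − 38.33 = 113.41 Gt C/yr.
Box B: F(B→C) = (113.41 + 22.74) − 32.11 = 104.04 Gt C/yr.
Box C: F(C→D) = (104.04 + 12.74) − 28.77 = 88.010 Gt C/yr.
Box D throughput = its input = 88.010 Gt C/yr; τ = 836.4 / 88.010 = 9.503 yr.

9.50 yr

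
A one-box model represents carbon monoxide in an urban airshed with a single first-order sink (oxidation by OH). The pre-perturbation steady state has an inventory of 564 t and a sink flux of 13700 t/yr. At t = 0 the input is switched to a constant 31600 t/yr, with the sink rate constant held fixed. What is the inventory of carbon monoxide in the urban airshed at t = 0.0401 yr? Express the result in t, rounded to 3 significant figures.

1020 t

The sink rate constant is k = F₀/M₀ = 13700/564 = 24.29 yr⁻¹.
Solving dM/dt = F₁ − kM with M(0) = M₀ gives M(t) = F₁/k + (M₀ − F₁/k)·e^(−kt).
F₁/k = 31600/24.29 = 1300.9 t; kt = 24.29 × 0.0401 = 0.9741, e^(−kt) = 0.3775.
M(0.0401) = 1300.9 + (564 − 1300.9) × 0.3775 = 1300.9 − 278.2 = 1022.7 t.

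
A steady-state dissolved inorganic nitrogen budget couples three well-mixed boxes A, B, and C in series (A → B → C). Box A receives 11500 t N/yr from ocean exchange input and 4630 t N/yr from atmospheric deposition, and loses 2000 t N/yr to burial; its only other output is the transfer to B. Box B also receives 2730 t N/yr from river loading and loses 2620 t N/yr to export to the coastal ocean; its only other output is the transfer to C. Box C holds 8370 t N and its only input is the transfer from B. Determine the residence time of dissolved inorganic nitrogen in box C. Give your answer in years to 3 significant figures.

0.588 yr

Box A: F(A→B) = (11500 + 4630) − 2000 = 14130 t N/yr.
Box B: F(B→C) = (14130 + 2730) − 2620 = 14240 t N/yr.
Box C throughput = its input = 14240 t N/yr; τ = 8370 / 14240 = 0.5878 yr.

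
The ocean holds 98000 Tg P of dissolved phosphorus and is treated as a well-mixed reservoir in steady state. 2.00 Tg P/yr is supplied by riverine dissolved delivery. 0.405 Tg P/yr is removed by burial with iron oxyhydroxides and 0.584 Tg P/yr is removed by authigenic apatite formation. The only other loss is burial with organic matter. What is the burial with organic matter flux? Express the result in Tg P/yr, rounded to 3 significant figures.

1.01 Tg P/yr

At steady state ΣF_in = ΣF_out.
ΣF_in = 2.0000 Tg P/yr.
Burial with organic matter flux = ΣF_in − (0.405 + 0.584) = 2.0000 − 0.9890 = 1.011 Tg P/yr.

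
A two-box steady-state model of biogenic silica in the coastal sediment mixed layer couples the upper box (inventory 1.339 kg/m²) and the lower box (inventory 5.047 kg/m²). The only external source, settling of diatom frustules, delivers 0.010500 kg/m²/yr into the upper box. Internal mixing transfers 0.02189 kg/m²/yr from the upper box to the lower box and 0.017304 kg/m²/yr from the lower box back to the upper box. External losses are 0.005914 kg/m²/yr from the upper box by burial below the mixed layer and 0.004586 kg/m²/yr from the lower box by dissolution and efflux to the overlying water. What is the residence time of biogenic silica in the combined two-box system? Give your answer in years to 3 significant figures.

For the system as a whole, the A↔B exchange is internal and contributes nothing to the throughput; only the external sinks remove mass.
M_total = 1.339 + 5.047 = 6.3860 kg/m².
ΣF_external_out = 0.005914 + 0.004586 = 0.010500 kg/m²/yr.
τ = M_total / ΣF_ext = 6.3860 / 0.010500 = 608.2 yr.

608 yr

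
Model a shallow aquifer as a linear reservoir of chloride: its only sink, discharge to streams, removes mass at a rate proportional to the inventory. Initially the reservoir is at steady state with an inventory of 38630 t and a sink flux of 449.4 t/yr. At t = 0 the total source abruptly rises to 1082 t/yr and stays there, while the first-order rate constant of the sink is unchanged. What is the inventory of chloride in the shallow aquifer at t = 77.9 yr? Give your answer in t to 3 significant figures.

Residence time τ = M₀/F₀ = 85.96 yr. The eventual steady state is M_∞ = M₀·(F₁/F₀) = 38630 × 1082/449.4 = 93008 t.
The anomaly ΔM(t) = M(t) − M_∞ decays as ΔM₀·e^(−t/τ) with ΔM₀ = 38630 − 93008 = −54380 t.
At t = 77.9 yr, e^(−t/τ) = e^(−0.9062) = 0.4040, so ΔM = −21970 t and M = 93008 − 21970 = 71037 t.

71000 t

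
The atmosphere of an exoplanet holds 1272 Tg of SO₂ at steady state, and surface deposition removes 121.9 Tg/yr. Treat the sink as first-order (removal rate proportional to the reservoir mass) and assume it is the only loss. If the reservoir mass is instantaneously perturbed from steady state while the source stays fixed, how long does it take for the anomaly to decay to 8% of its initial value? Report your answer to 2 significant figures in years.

For a linear reservoir the anomaly decays as exp(−t/τ) with τ = M/F = 1272/121.9 = 10.43 yr.
exp(−t/τ) = 0.08 ⇒ t = −τ ln(0.08) = 10.43 × 2.526 = 26.36 yr.

26 yr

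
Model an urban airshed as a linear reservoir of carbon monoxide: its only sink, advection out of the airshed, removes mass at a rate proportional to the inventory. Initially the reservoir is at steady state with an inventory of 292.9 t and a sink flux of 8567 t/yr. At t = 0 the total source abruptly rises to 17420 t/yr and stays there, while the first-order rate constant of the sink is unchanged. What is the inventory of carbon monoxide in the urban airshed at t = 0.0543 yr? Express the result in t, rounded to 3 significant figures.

The sink rate constant is k = F₀/M₀ = 8567/292.9 = 29.25 yr⁻¹.
Solving dM/dt = F₁ − kM with M(0) = M₀ gives M(t) = F₁/k + (M₀ − F₁/k)·e^(−kt).
F₁/k = 17420/29.25 = 595.58 t; kt = 29.25 × 0.0543 = 1.588, e^(−kt) = 0.2043.
M(0.0543) = 595.58 + (292.9 − 595.58) × 0.2043 = 595.58 − 61.83 = 533.74 t.

534 t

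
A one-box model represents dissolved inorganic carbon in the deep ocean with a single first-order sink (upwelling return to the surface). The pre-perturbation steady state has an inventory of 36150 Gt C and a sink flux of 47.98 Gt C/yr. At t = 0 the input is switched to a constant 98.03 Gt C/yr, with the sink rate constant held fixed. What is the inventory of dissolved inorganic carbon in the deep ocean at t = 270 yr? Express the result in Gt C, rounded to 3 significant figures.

47500 Gt C

Residence time τ = M₀/F₀ = 753.4 yr. The eventual steady state is M_∞ = M₀·(F₁/F₀) = 36150 × 98.03/47.98 = 73860 Gt C.
The anomaly ΔM(t) = M(t) − M_∞ decays as ΔM₀·e^(−t/τ) with ΔM₀ = 36150 − 73860 = −37710 Gt C.
At t = 270 yr, e^(−t/τ) = e^(−0.3584) = 0.6988, so ΔM = −26350 Gt C and M = 73860 − 26350 = 47507 Gt C.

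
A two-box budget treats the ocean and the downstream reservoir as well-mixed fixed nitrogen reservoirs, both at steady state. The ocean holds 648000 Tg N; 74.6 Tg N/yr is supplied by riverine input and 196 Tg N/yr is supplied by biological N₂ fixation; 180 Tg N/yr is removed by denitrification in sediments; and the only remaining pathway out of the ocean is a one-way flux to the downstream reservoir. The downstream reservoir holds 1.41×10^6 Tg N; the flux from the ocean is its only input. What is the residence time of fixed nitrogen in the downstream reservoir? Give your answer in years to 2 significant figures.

Balance the ocean: ΣF_in = 74.6 + 196 = 270.60 Tg N/yr.
Flux to the downstream reservoir = ΣF_in − (180) = 90.600 Tg N/yr.
At steady state the output of the downstream reservoir equals its input, 90.600 Tg N/yr.
τ = M / F = 1.41×10^6 / 90.600 = 15560 yr.

16000 yr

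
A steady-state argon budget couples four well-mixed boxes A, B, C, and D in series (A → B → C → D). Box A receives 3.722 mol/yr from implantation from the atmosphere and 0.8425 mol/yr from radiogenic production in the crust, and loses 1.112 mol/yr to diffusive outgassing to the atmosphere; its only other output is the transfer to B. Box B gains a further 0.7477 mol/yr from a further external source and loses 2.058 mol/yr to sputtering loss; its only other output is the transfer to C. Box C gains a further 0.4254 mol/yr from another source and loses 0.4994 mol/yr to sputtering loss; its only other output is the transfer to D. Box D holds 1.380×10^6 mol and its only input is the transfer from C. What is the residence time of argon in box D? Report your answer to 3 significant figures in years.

667000 yr

Box A: F(A→B) = (3.722 + 0.8425) − 1.112 = 3.4525 mol/yr.
Box B: F(B→C) = (3.4525 + 0.7477) − 2.058 = 2.1422 mol/yr.
Box C: F(C→D) = (2.1422 + 0.4254) − 0.4994 = 2.0682 mol/yr.
Box D throughput = its input = 2.0682 mol/yr; τ = 1.380×10^6 / 2.0682 = 667200 yr.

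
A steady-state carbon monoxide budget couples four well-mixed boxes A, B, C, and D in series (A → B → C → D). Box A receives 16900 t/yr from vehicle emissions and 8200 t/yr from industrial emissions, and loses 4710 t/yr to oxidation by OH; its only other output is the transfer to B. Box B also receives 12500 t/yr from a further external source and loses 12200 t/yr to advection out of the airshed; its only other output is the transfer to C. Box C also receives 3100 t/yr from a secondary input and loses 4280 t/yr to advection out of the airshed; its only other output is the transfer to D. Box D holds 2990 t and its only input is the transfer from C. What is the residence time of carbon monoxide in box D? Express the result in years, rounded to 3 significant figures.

0.153 yr

Box A: F(A→B) = (16900 + 8200) − 4710 = 20390 t/yr.
Box B: F(B→C) = (20390 + 12500) − 12200 = 20690 t/yr.
Box C: F(C→D) = (20690 + 3100) − 4280 = 19510 t/yr.
Box D throughput = its input = 19510 t/yr; τ = 2990 / 19510 = 0.1533 yr.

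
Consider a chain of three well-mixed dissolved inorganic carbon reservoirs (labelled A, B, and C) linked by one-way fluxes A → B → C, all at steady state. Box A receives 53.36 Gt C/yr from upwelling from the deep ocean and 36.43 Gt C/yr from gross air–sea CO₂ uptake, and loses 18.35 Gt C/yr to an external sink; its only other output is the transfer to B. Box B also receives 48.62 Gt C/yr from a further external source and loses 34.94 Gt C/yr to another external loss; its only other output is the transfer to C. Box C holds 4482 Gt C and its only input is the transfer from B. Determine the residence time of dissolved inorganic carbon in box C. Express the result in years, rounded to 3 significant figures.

Box A: F(A→B) = (53.36 + 36.43) − 18.35 = 71.440 Gt C/yr.
Box B: F(B→C) = (71.440 + 48.62) − 34.94 = 85.120 Gt C/yr.
Box C throughput = its input = 85.120 Gt C/yr; τ = 4482 / 85.120 = 52.66 yr.

52.7 yr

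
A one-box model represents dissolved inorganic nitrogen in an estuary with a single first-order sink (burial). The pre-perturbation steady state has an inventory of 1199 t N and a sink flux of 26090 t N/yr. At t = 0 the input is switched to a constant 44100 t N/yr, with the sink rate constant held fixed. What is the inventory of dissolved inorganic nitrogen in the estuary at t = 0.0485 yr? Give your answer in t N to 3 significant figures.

1740 t N

Residence time τ = M₀/F₀ = 0.04596 yr. The eventual steady state is M_∞ = M₀·(F₁/F₀) = 1199 × 44100/26090 = 2026.7 t N.
The anomaly ΔM(t) = M(t) − M_∞ decays as ΔM₀·e^(−t/τ) with ΔM₀ = 1199 − 2026.7 = −827.7 t N.
At t = 0.0485 yr, e^(−t/τ) = e^(−1.055) = 0.3481, so ΔM = −288.1 t N and M = 2026.7 − 288.1 = 1738.6 t N.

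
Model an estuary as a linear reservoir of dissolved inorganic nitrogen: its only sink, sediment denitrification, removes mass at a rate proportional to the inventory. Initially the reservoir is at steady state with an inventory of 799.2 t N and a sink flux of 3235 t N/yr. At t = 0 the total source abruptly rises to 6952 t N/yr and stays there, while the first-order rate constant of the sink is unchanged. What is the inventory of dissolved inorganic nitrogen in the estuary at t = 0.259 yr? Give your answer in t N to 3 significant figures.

Residence time τ = M₀/F₀ = 0.2470 yr. The eventual steady state is M_∞ = M₀·(F₁/F₀) = 799.2 × 6952/3235 = 1717.5 t N.
The anomaly ΔM(t) = M(t) − M_∞ decays as ΔM₀·e^(−t/τ) with ΔM₀ = 799.2 − 1717.5 = −918.3 t N.
At t = 0.259 yr, e^(−t/τ) = e^(−1.048) = 0.3505, so ΔM = −321.9 t N and M = 1717.5 − 321.9 = 1395.6 t N.

1400 t N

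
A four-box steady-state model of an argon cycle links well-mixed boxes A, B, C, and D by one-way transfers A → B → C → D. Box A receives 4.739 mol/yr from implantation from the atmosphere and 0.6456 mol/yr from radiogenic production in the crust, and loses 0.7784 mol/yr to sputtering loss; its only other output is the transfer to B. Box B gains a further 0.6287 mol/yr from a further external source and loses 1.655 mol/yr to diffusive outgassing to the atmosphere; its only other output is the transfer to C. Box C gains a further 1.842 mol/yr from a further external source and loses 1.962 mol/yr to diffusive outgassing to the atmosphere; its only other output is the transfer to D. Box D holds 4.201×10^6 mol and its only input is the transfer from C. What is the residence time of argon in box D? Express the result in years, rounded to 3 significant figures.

Box A: F(A→B) = (4.739 + 0.6456) − 0.7784 = 4.6062 mol/yr.
Box B: F(B→C) = (4.6062 + 0.6287) − 1.655 = 3.5799 mol/yr.
Box C: F(C→D) = (3.5799 + 1.842) − 1.962 = 3.4599 mol/yr.
Box D throughput = its input = 3.4599 mol/yr; τ = 4.201×10^6 / 3.4599 = 1.214×10^6 yr.

1.21×10^6 yr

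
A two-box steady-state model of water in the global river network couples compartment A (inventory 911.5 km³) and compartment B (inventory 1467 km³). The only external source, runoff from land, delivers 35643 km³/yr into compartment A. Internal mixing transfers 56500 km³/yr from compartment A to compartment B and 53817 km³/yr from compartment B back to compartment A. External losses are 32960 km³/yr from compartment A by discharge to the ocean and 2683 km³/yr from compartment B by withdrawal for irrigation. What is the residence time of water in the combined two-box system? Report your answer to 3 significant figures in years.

Treat the two boxes together as one reservoir: the mixing fluxes between them are internal recycling, so τ = ΣM / Σ(external losses).
M_total = 911.5 + 1467 = 2378.5 km³.
ΣF_external_out = 32960 + 2683 = 35643 km³/yr.
τ = M_total / ΣF_ext = 2378.5 / 35643 = 0.06673 yr.

0.0667 yr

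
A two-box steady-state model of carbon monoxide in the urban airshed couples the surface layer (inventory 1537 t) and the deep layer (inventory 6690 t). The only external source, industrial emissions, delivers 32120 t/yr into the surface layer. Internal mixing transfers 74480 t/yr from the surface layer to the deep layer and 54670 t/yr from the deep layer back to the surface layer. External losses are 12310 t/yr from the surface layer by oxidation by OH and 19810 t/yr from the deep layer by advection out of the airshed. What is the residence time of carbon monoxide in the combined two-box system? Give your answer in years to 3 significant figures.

0.256 yr

Residence time in the combined system uses the total inventory and the total *external* removal — internal exchanges between the two boxes cancel.
M_total = 1537 + 6690 = 8227.0 t.
ΣF_external_out = 12310 + 19810 = 32120 t/yr.
τ = M_total / ΣF_ext = 8227.0 / 32120 = 0.2561 yr.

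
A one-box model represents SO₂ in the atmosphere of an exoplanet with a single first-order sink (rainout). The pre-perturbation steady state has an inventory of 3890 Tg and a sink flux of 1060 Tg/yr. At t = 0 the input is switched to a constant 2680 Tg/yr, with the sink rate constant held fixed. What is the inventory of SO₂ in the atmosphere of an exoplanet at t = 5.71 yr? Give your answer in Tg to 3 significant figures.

τ = M₀/F₀ = 3890/1060 = 3.670 yr; rate constant k = 1/τ.
New steady state M_∞ = F₁/k = F₁·τ = 2680 × 3.670 = 9835.1 Tg.
M(t) = M_∞ + (M₀ − M_∞)·e^(−t/τ); t/τ = 5.71/3.670 = 1.556, so e^(−t/τ) = 0.2110.
M(t) = 9835.1 − 5945 × 0.2110 = 8580.7 Tg.

8580 Tg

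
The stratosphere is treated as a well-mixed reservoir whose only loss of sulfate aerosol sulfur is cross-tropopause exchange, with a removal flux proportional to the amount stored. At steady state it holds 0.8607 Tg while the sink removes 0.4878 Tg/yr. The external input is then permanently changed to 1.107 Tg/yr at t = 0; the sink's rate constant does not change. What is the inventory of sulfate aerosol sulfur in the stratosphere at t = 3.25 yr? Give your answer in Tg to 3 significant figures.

1.78 Tg

The sink rate constant is k = F₀/M₀ = 0.4878/0.8607 = 0.5667 yr⁻¹.
Solving dM/dt = F₁ − kM with M(0) = M₀ gives M(t) = F₁/k + (M₀ − F₁/k)·e^(−kt).
F₁/k = 1.107/0.5667 = 1.9532 Tg; kt = 0.5667 × 3.25 = 1.842, e^(−kt) = 0.1585.
M(3.25) = 1.9532 + (0.8607 − 1.9532) × 0.1585 = 1.9532 − 0.1732 = 1.7801 Tg.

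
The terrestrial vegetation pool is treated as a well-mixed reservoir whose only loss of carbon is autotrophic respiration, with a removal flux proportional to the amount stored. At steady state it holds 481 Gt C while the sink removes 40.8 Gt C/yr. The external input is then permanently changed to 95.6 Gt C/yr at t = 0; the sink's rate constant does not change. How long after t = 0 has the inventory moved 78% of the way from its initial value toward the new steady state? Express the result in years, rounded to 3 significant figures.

17.9 yr

τ = M₀/F₀ = 481/40.8 = 11.79 yr.
The remaining gap fraction is e^(−t/τ); 78% covered ⇒ e^(−t/τ) = 0.220.
t = −τ ln(0.220) = 11.79 × 1.514 = 17.85 yr.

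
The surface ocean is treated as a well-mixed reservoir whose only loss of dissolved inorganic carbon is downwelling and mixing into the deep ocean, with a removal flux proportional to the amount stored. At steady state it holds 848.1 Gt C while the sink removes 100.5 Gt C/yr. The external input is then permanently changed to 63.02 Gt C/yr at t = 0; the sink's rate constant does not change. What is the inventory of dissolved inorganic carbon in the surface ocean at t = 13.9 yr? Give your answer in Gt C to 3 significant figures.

593 Gt C

Residence time τ = M₀/F₀ = 8.439 yr. The eventual steady state is M_∞ = M₀·(F₁/F₀) = 848.1 × 63.02/100.5 = 531.81 Gt C.
The anomaly ΔM(t) = M(t) − M_∞ decays as ΔM₀·e^(−t/τ) with ΔM₀ = 848.1 − 531.81 = 316.3 Gt C.
At t = 13.9 yr, e^(−t/τ) = e^(−1.647) = 0.1926, so ΔM = 60.92 Gt C and M = 531.81 + 60.92 = 592.73 Gt C.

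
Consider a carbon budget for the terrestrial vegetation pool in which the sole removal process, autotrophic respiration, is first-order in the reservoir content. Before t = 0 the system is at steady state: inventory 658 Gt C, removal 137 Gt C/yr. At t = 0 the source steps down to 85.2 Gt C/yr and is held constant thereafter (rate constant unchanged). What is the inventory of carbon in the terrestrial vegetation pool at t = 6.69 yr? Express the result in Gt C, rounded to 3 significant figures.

The sink rate constant is k = F₀/M₀ = 137/658 = 0.2082 yr⁻¹.
Solving dM/dt = F₁ − kM with M(0) = M₀ gives M(t) = F₁/k + (M₀ − F₁/k)·e^(−kt).
F₁/k = 85.2/0.2082 = 409.21 Gt C; kt = 0.2082 × 6.69 = 1.393, e^(−kt) = 0.2484.
M(6.69) = 409.21 + (658 − 409.21) × 0.2484 = 409.21 + 61.79 = 471.00 Gt C.

471 Gt C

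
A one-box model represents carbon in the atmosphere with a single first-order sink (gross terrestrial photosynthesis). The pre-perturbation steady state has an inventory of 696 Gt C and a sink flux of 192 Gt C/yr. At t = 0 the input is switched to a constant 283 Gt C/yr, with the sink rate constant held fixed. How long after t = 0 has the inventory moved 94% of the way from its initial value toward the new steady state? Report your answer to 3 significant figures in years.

τ = M₀/F₀ = 696/192 = 3.625 yr.
The remaining gap fraction is e^(−t/τ); 94% covered ⇒ e^(−t/τ) = 0.0600.
t = −τ ln(0.0600) = 3.625 × 2.813 = 10.20 yr.

10.2 yr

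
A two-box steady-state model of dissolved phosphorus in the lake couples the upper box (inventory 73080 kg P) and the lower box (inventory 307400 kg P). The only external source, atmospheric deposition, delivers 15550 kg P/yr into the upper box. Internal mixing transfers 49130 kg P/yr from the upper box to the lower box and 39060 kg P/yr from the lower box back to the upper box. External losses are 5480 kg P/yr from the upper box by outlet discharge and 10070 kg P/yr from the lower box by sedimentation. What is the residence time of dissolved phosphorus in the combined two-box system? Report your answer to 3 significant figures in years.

Residence time in the combined system uses the total inventory and the total *external* removal — internal exchanges between the two boxes cancel.
M_total = 73080 + 307400 = 380480 kg P.
ΣF_external_out = 5480 + 10070 = 15550 kg P/yr.
τ = M_total / ΣF_ext = 380480 / 15550 = 24.47 yr.

24.5 yr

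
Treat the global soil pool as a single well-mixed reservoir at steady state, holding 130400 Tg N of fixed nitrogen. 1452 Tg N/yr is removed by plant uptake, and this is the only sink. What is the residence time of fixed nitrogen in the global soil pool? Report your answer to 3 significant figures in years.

τ = M / F = 130400 / 1452 = 89.81 yr.

89.8 yr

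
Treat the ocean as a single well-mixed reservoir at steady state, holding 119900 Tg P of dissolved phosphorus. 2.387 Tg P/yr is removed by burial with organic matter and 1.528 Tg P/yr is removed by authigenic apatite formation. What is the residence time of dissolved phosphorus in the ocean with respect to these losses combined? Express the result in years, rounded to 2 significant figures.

Total removal = 2.387 + 1.528 = 3.9150 Tg P/yr.
τ = M / ΣF_out = 119900 / 3.9150 = 30630 yr.

31000 yr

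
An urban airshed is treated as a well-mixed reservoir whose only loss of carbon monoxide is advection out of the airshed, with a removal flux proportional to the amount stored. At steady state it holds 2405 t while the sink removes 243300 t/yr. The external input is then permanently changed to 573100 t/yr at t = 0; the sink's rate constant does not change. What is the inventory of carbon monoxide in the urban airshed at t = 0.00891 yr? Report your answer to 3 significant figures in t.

Residence time τ = M₀/F₀ = 0.009885 yr. The eventual steady state is M_∞ = M₀·(F₁/F₀) = 2405 × 573100/243300 = 5665.0 t.
The anomaly ΔM(t) = M(t) − M_∞ decays as ΔM₀·e^(−t/τ) with ΔM₀ = 2405 − 5665.0 = −3260 t.
At t = 0.00891 yr, e^(−t/τ) = e^(−0.9014) = 0.4060, so ΔM = −1324 t and M = 5665.0 − 1324 = 4341.4 t.

4340 t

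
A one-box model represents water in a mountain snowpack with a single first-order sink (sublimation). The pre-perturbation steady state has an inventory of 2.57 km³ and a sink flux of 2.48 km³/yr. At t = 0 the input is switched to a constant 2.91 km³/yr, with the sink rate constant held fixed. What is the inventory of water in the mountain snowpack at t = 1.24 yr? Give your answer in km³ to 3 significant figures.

2.88 km³

τ = M₀/F₀ = 2.57/2.48 = 1.036 yr; rate constant k = 1/τ.
New steady state M_∞ = F₁/k = F₁·τ = 2.91 × 1.036 = 3.0156 km³.
M(t) = M_∞ + (M₀ − M_∞)·e^(−t/τ); t/τ = 1.24/1.036 = 1.197, so e^(−t/τ) = 0.3022.
M(t) = 3.0156 − 0.4456 × 0.3022 = 2.8809 km³.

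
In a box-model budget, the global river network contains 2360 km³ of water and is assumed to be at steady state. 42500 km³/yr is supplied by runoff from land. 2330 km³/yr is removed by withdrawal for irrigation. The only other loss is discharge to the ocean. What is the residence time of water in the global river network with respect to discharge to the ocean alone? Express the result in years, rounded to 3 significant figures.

At steady state ΣF_in = ΣF_out.
ΣF_in = 42500 km³/yr.
Discharge to the ocean flux = ΣF_in − (2330) = 42500 − 2330 = 40170 km³/yr.
τ = M / F = 2360 / 40170 = 0.05875 yr.

0.0588 yr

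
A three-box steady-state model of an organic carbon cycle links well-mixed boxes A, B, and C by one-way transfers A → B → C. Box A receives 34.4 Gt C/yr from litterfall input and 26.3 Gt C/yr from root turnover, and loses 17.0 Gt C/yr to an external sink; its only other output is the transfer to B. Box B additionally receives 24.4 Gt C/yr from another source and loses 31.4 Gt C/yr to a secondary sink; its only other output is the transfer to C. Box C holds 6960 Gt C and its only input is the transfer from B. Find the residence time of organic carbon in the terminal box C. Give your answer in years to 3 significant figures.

190 yr

Box A: F(A→B) = (34.4 + 26.3) − 17.0 = 43.700 Gt C/yr.
Box B: F(B→C) = (43.700 + 24.4) − 31.4 = 36.700 Gt C/yr.
Box C throughput = its input = 36.700 Gt C/yr; τ = 6960 / 36.700 = 189.6 yr.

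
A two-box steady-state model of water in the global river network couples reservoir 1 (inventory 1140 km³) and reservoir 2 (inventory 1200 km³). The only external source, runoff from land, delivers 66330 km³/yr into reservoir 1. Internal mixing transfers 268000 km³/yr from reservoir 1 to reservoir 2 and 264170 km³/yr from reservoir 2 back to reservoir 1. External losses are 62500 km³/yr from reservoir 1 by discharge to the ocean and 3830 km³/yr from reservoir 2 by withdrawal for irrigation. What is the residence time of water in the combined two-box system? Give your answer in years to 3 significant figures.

Treat the two boxes together as one reservoir: the mixing fluxes between them are internal recycling, so τ = ΣM / Σ(external losses).
M_total = 1140 + 1200 = 2340.0 km³.
ΣF_external_out = 62500 + 3830 = 66330 km³/yr.
τ = M_total / ΣF_ext = 2340.0 / 66330 = 0.03528 yr.

0.0353 yr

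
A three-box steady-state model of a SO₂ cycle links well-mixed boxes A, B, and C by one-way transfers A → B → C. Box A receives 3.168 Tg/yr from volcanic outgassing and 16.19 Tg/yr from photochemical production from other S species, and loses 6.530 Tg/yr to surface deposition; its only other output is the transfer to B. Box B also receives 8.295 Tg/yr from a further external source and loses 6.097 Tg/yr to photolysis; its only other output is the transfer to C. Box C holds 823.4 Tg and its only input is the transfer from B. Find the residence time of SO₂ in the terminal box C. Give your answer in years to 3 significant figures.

54.8 yr

Box A: F(A→B) = (3.168 + 16.19) − 6.530 = 12.828 Tg/yr.
Box B: F(B→C) = (12.828 + 8.295) − 6.097 = 15.026 Tg/yr.
Box C throughput = its input = 15.026 Tg/yr; τ = 823.4 / 15.026 = 54.80 yr.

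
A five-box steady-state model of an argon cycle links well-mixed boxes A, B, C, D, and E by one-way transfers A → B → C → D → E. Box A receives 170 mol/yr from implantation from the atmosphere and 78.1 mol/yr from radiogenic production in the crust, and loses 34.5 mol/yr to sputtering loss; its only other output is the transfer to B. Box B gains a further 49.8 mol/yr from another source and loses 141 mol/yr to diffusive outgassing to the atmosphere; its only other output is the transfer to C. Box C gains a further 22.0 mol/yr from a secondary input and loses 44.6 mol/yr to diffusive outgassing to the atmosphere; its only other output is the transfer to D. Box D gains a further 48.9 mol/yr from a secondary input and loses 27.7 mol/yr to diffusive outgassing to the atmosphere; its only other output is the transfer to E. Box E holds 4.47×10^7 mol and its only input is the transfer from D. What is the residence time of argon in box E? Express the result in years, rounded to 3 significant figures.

369000 yr

Box A: F(A→B) = (170 + 78.1) − 34.5 = 213.60 mol/yr.
Box B: F(B→C) = (213.60 + 49.8) − 141 = 122.40 mol/yr.
Box C: F(C→D) = (122.40 + 22.0) − 44.6 = 99.800 mol/yr.
Box D: F(D→E) = (99.800 + 48.9) − 27.7 = 121.00 mol/yr.
Box E throughput = its input = 121.00 mol/yr; τ = 4.47×10^7 / 121.00 = 369400 yr.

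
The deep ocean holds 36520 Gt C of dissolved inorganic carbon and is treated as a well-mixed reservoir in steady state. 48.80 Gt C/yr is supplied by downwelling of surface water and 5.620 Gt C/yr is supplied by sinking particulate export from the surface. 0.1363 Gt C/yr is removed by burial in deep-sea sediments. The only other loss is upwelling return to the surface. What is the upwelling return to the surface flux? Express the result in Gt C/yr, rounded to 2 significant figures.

54 Gt C/yr

At steady state ΣF_in = ΣF_out.
ΣF_in = 48.80 + 5.620 = 54.420 Gt C/yr.
Upwelling return to the surface flux = ΣF_in − (0.1363) = 54.420 − 0.1363 = 54.28 Gt C/yr.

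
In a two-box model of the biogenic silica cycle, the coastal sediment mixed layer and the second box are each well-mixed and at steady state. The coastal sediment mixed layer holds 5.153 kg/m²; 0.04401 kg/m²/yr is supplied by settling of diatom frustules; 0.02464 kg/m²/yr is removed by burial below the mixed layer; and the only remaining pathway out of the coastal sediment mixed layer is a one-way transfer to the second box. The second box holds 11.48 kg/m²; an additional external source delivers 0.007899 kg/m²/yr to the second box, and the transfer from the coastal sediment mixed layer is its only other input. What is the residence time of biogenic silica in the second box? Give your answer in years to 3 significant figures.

Balance the coastal sediment mixed layer: ΣF_in = 0.044010 kg/m²/yr.
Transfer to the second box = ΣF_in − (0.02464) = 0.019370 kg/m²/yr.
Total input to the second box = 0.019370 + 0.007899 = 0.027269 kg/m²/yr; at steady state this equals its total output.
τ = M / F = 11.48 / 0.027269 = 421.0 yr.

421 yr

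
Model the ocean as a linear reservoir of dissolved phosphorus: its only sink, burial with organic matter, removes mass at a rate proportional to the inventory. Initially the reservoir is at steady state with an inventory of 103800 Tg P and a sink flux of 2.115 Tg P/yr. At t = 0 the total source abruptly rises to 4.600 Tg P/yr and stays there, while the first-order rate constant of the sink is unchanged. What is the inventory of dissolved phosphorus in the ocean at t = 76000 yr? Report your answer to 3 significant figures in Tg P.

200000 Tg P

τ = M₀/F₀ = 103800/2.115 = 49080 yr; rate constant k = 1/τ.
New steady state M_∞ = F₁/k = F₁·τ = 4.600 × 49080 = 225760 Tg P.
M(t) = M_∞ + (M₀ − M_∞)·e^(−t/τ); t/τ = 76000/49080 = 1.549, so e^(−t/τ) = 0.2126.
M(t) = 225760 − 122000 × 0.2126 = 199840 Tg P.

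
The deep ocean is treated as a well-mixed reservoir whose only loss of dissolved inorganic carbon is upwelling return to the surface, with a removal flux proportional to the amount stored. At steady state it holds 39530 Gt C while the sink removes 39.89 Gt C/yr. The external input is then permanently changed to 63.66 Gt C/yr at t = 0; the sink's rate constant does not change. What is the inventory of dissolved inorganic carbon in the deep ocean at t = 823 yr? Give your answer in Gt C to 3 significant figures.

52800 Gt C

The sink rate constant is k = F₀/M₀ = 39.89/39530 = 0.001009 yr⁻¹.
Solving dM/dt = F₁ − kM with M(0) = M₀ gives M(t) = F₁/k + (M₀ − F₁/k)·e^(−kt).
F₁/k = 63.66/0.001009 = 63085 Gt C; kt = 0.001009 × 823 = 0.8305, e^(−kt) = 0.4358.
M(823) = 63085 + (39530 − 63085) × 0.4358 = 63085 − 10270 = 52819 Gt C.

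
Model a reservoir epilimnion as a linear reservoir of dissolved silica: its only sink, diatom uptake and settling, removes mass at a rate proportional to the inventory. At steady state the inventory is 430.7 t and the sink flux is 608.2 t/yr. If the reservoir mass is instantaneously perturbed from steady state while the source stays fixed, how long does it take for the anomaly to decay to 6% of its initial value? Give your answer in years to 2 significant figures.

2.0 yr

For a linear reservoir the anomaly decays as exp(−t/τ) with τ = M/F = 430.7/608.2 = 0.7082 yr.
exp(−t/τ) = 0.06 ⇒ t = −τ ln(0.06) = 0.7082 × 2.813 = 1.992 yr.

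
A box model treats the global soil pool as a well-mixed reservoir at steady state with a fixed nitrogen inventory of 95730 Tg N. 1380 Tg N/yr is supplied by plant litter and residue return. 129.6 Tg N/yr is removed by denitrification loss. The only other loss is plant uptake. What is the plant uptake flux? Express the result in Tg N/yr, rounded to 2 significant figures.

At steady state ΣF_in = ΣF_out.
ΣF_in = 1380.0 Tg N/yr.
Plant uptake flux = ΣF_in − (129.6) = 1380.0 − 129.6 = 1250 Tg N/yr.

1300 Tg N/yr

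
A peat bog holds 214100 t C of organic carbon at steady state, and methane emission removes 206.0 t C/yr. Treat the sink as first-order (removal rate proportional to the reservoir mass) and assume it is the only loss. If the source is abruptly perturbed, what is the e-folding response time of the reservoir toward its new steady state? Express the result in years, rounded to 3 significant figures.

For a linear reservoir the response time equals the residence time τ = M/F.
τ = 214100 / 206.0 = 1039 yr.

1040 yr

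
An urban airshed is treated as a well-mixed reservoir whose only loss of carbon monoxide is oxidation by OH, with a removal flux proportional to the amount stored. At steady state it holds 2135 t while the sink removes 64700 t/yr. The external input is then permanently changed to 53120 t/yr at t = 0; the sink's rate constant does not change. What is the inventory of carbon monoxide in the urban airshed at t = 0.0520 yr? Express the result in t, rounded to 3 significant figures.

τ = M₀/F₀ = 2135/64700 = 0.03300 yr; rate constant k = 1/τ.
New steady state M_∞ = F₁/k = F₁·τ = 53120 × 0.03300 = 1752.9 t.
M(t) = M_∞ + (M₀ − M_∞)·e^(−t/τ); t/τ = 0.0520/0.03300 = 1.576, so e^(−t/τ) = 0.2068.
M(t) = 1752.9 + 382.1 × 0.2068 = 1831.9 t.

1830 t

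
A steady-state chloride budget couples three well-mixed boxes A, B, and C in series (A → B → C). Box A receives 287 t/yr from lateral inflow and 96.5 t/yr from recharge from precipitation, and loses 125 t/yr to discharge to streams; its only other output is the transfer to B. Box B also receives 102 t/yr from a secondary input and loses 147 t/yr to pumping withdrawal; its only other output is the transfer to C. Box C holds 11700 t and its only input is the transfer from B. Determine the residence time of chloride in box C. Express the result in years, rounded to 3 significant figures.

54.8 yr

Box A: F(A→B) = (287 + 96.5) − 125 = 258.50 t/yr.
Box B: F(B→C) = (258.50 + 102) − 147 = 213.50 t/yr.
Box C throughput = its input = 213.50 t/yr; τ = 11700 / 213.50 = 54.80 yr.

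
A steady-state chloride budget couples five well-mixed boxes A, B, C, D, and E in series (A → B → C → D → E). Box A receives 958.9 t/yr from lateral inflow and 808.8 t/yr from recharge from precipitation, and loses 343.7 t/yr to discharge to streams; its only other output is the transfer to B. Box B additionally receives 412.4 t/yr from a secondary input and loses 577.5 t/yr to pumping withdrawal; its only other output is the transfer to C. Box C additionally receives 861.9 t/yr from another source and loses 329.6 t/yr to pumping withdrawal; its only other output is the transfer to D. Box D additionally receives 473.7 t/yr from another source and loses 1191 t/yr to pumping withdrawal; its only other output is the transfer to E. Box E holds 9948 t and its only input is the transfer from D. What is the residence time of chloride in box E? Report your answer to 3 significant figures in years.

Box A: F(A→B) = (958.9 + 808.8) − 343.7 = 1424.0 t/yr.
Box B: F(B→C) = (1424.0 + 412.4) − 577.5 = 1258.9 t/yr.
Box C: F(C→D) = (1258.9 + 861.9) − 329.6 = 1791.2 t/yr.
Box D: F(D→E) = (1791.2 + 473.7) − 1191 = 1073.9 t/yr.
Box E throughput = its input = 1073.9 t/yr; τ = 9948 / 1073.9 = 9.263 yr.

9.26 yr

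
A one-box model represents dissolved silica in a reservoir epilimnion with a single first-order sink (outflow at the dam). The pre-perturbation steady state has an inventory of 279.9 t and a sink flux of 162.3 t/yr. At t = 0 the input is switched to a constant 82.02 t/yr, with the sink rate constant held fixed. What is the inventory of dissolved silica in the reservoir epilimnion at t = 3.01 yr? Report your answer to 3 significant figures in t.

τ = M₀/F₀ = 279.9/162.3 = 1.725 yr; rate constant k = 1/τ.
New steady state M_∞ = F₁/k = F₁·τ = 82.02 × 1.725 = 141.45 t.
M(t) = M_∞ + (M₀ − M_∞)·e^(−t/τ); t/τ = 3.01/1.725 = 1.745, so e^(−t/τ) = 0.1746.
M(t) = 141.45 + 138.4 × 0.1746 = 165.62 t.

166 t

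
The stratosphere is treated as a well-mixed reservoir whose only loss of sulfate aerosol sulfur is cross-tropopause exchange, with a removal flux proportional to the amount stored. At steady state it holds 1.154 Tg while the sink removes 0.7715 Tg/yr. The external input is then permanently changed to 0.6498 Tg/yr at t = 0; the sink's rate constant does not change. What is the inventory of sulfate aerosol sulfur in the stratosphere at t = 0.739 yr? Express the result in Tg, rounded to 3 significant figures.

1.08 Tg

τ = M₀/F₀ = 1.154/0.7715 = 1.496 yr; rate constant k = 1/τ.
New steady state M_∞ = F₁/k = F₁·τ = 0.6498 × 1.496 = 0.97196 Tg.
M(t) = M_∞ + (M₀ − M_∞)·e^(−t/τ); t/τ = 0.739/1.496 = 0.4941, so e^(−t/τ) = 0.6101.
M(t) = 0.97196 + 0.1820 × 0.6101 = 1.0830 Tg.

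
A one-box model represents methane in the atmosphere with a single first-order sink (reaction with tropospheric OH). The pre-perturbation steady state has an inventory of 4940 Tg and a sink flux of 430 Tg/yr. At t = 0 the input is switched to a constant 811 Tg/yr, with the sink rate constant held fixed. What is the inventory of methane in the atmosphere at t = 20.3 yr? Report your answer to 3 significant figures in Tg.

8570 Tg

τ = M₀/F₀ = 4940/430 = 11.49 yr; rate constant k = 1/τ.
New steady state M_∞ = F₁/k = F₁·τ = 811 × 11.49 = 9317.1 Tg.
M(t) = M_∞ + (M₀ − M_∞)·e^(−t/τ); t/τ = 20.3/11.49 = 1.767, so e^(−t/τ) = 0.1708.
M(t) = 9317.1 − 4377 × 0.1708 = 8569.3 Tg.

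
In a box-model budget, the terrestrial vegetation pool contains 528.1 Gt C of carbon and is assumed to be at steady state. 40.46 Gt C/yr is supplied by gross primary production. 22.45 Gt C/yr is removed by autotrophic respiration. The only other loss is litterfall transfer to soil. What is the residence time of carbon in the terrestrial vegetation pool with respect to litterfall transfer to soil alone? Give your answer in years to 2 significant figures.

29 yr

At steady state ΣF_in = ΣF_out.
ΣF_in = 40.460 Gt C/yr.
Litterfall transfer to soil flux = ΣF_in − (22.45) = 40.460 − 22.45 = 18.01 Gt C/yr.
τ = M / F = 528.1 / 18.01 = 29.32 yr.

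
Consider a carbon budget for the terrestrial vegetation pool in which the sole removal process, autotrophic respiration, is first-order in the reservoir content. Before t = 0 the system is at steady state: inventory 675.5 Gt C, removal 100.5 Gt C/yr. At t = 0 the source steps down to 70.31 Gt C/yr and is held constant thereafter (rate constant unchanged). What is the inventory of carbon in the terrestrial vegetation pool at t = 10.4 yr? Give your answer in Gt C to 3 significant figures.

The sink rate constant is k = F₀/M₀ = 100.5/675.5 = 0.1488 yr⁻¹.
Solving dM/dt = F₁ − kM with M(0) = M₀ gives M(t) = F₁/k + (M₀ − F₁/k)·e^(−kt).
F₁/k = 70.31/0.1488 = 472.58 Gt C; kt = 0.1488 × 10.4 = 1.547, e^(−kt) = 0.2128.
M(10.4) = 472.58 + (675.5 − 472.58) × 0.2128 = 472.58 + 43.19 = 515.77 Gt C.

516 Gt C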